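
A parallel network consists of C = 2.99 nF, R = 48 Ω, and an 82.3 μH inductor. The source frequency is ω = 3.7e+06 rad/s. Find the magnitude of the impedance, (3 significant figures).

X_L = ωL = 305 Ω
X_C = 1/(ωC) = 90.4 Ω
Parallel: admittances add. Y = 1/R + 1/(jωL) + jωC
Y = (0.0208 + j0.00778) S
|Y| = 0.0222 S → |Z| = 1/|Y| = 45.0 Ω, ∠Z = −∠Y = -20.5°

45.0 Ω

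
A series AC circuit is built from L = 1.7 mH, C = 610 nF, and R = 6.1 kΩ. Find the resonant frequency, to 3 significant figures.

ω₀ = 1/√(LC) = 1/√(0.0017 × 6.1e-07) = 31050 rad/s
f₀ = ω₀/(2π) = 4.94 kHz

4.94 kHz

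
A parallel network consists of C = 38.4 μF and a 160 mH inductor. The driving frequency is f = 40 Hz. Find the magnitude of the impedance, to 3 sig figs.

ω = 2πf = 251.3 rad/s
X_L = ωL = 40.2 Ω
X_C = 1/(ωC) = 104 Ω
Parallel: admittances add. Y = 1/(jωL) + jωC
Y = (0 − j0.0152) S
|Y| = 0.0152 S → |Z| = 1/|Y| = 65.7 Ω, ∠Z = −∠Y = 90.0°

65.7 Ω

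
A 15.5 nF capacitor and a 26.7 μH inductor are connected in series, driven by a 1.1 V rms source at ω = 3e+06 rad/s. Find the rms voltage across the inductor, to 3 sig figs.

1.50 V

X_L = ωL = 80.1 Ω
X_C = 1/(ωC) = 21.5 Ω
Net reactance X = X_L − X_C = 58.6 Ω
Z = j58.6 Ω
|Z| = √(0² + 58.6²) = 58.6 Ω
I = V/|Z| = 18.8 mA
V_L = I·|Z_L| = 0.0188 × 80.1 = 1.50 V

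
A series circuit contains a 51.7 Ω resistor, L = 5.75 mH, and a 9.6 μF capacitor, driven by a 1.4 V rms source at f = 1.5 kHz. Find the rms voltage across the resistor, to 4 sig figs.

1.075 V

ω = 2πf = 9425 rad/s
X_L = ωL = 54.19 Ω
X_C = 1/(ωC) = 11.05 Ω
Net reactance X = X_L − X_C = 43.14 Ω
Z = 51.70 + j43.14 Ω
|Z| = √(51.70² + 43.14²) = 67.33 Ω
I = V/|Z| = 20.79 mA
V_R = I·|Z_R| = 0.02079 × 51.70 = 1.075 V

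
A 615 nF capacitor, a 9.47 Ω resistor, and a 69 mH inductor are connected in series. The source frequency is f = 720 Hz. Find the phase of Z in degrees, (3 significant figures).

ω = 2πf = 4524 rad/s
X_L = ωL = 312 Ω
X_C = 1/(ωC) = 359 Ω
Net reactance X = X_L − X_C = -47.3 Ω
Z = 9.47 − j47.3 Ω
|Z| = √(9.47² + 47.3²) = 48.2 Ω
∠Z = arctan(-47.3/9.47) = -78.7°

-78.7°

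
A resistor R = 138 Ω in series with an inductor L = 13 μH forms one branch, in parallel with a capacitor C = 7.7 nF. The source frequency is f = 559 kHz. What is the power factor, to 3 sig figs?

ω = 2πf = 3.512e+06 rad/s
X_L = ωL = 45.7 Ω
X_C = 1/(ωC) = 37.0 Ω
Branch 1 (R+jX_L): Z₁ = 138 + j45.7 Ω, |Z₁| = 145 Ω
Branch 2 (−jX_C): Z₂ = −j37.0 Ω
Parallel: Z = Z₁Z₂/(Z₁+Z₂), |Z| = 38.9 Ω, ∠Z = -75.3°
cos φ = cos(-75.3°) = 0.254

0.254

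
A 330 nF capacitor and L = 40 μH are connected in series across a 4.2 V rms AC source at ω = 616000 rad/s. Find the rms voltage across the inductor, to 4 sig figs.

X_L = ωL = 24.64 Ω
X_C = 1/(ωC) = 4.919 Ω
Net reactance X = X_L − X_C = 19.72 Ω
Z = j19.72 Ω
|Z| = √(0² + 19.72²) = 19.72 Ω
I = V/|Z| = 213.0 mA
V_L = I·|Z_L| = 0.2130 × 24.64 = 5.248 V

5.248 V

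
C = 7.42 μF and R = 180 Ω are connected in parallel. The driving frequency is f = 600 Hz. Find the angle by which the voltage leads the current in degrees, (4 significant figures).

ω = 2πf = 3770 rad/s
X_C = 1/(ωC) = 35.75 Ω
Parallel: admittances add. Y = 1/R + jωC
Y = (0.005556 + j0.02797) S
|Y| = 0.02852 S → |Z| = 1/|Y| = 35.06 Ω, ∠Z = −∠Y = -78.77°

-78.77°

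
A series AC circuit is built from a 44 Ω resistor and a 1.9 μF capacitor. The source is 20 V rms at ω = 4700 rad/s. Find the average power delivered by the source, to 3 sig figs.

1.22 W

X_C = 1/(ωC) = 112 Ω
Z = 44.0 − j112 Ω
|Z| = √(44.0² + 112²) = 120 Ω
∠Z = arctan(-112/44.0) = -68.5°
I = V/|Z| = 166 mA
P = VI cos φ = 20 × 0.166 × cos(-68.5°) = 1.22 W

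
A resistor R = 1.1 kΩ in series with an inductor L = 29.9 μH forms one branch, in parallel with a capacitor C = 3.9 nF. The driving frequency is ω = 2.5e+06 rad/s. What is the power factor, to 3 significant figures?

0.0930

X_L = ωL = 74.8 Ω
X_C = 1/(ωC) = 103 Ω
Branch 1 (R+jX_L): Z₁ = 1100 + j74.8 Ω, |Z₁| = 1100 Ω
Branch 2 (−jX_C): Z₂ = −j103 Ω
Parallel: Z = Z₁Z₂/(Z₁+Z₂), |Z| = 103 Ω, ∠Z = -84.7°
cos φ = cos(-84.7°) = 0.0930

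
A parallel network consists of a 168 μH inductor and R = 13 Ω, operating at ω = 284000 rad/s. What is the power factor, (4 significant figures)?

0.9648

X_L = ωL = 47.71 Ω
Parallel: admittances add. Y = 1/R + 1/(jωL)
Y = (0.07692 − j0.02096) S
|Y| = 0.07973 S → |Z| = 1/|Y| = 12.54 Ω, ∠Z = −∠Y = 15.24°
cos φ = cos(15.24°) = 0.9648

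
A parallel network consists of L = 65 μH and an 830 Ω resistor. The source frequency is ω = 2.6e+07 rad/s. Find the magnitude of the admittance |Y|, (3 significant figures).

X_L = ωL = 1690 Ω
Parallel: admittances add. Y = 1/R + 1/(jωL)
Y = (0.00120 − j0.000592) S
|Y| = 0.00134 S → |Z| = 1/|Y| = 745 Ω, ∠Z = −∠Y = 26.2°

1.34 mS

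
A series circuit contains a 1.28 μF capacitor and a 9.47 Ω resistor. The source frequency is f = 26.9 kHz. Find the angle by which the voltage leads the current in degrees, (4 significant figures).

-26.02°

ω = 2πf = 169000 rad/s
X_C = 1/(ωC) = 4.622 Ω
Z = 9.470 − j4.622 Ω
|Z| = √(9.470² + 4.622²) = 10.54 Ω
∠Z = arctan(-4.622/9.470) = -26.02°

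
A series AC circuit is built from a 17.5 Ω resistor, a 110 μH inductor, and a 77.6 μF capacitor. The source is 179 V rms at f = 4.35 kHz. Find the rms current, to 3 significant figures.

10.1 A

ω = 2πf = 27330 rad/s
X_L = ωL = 3.01 Ω
X_C = 1/(ωC) = 0.471 Ω
Net reactance X = X_L − X_C = 2.54 Ω
Z = 17.5 + j2.54 Ω
|Z| = √(17.5² + 2.54²) = 17.7 Ω
I = V/|Z| = 179/17.7 = 10.1 A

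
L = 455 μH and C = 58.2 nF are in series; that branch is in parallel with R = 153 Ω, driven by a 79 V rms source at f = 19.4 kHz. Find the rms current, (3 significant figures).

1.06 A

ω = 2πf = 121900 rad/s
X_L = ωL = 55.5 Ω
X_C = 1/(ωC) = 141 Ω
Branch 1: Z₁ = R = 153 Ω
Branch 2 (series LC): Z₂ = j(X_L − X_C) = −j85.5 Ω
Parallel: Z = Z₁Z₂/(Z₁+Z₂), |Z| = 74.6 Ω, ∠Z = -60.8°
I = V/|Z| = 79/74.6 = 1.06 A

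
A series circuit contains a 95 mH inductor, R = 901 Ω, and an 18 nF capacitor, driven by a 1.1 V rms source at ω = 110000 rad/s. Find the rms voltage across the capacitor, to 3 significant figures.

X_L = ωL = 10400 Ω
X_C = 1/(ωC) = 505 Ω
Net reactance X = X_L − X_C = 9940 Ω
Z = 901 + j9940 Ω
|Z| = √(901² + 9940²) = 9990 Ω
I = V/|Z| = 110 μA
V_C = I·|Z_C| = 0.000110 × 505 = 0.0556 V

0.0556 V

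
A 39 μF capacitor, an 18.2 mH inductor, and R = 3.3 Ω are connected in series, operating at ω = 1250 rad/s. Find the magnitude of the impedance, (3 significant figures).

3.99 Ω

X_L = ωL = 22.8 Ω
X_C = 1/(ωC) = 20.5 Ω
Net reactance X = X_L − X_C = 2.24 Ω
Z = 3.30 + j2.24 Ω
|Z| = √(3.30² + 2.24²) = 3.99 Ω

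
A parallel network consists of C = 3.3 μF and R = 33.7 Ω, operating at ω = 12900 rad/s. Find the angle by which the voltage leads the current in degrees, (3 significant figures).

-55.1°

X_C = 1/(ωC) = 23.5 Ω
Parallel: admittances add. Y = 1/R + jωC
Y = (0.0297 + j0.0426) S
|Y| = 0.0519 S → |Z| = 1/|Y| = 19.3 Ω, ∠Z = −∠Y = -55.1°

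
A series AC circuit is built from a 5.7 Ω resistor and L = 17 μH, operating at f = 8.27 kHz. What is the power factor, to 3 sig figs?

0.988

ω = 2πf = 51960 rad/s
X_L = ωL = 0.883 Ω
Z = 5.70 + j0.883 Ω
|Z| = √(5.70² + 0.883²) = 5.77 Ω
∠Z = arctan(0.883/5.70) = 8.81°
cos φ = cos(8.81°) = 0.988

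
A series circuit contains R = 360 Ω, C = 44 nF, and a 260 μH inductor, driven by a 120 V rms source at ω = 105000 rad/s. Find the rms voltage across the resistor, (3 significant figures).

X_L = ωL = 27.3 Ω
X_C = 1/(ωC) = 216 Ω
Net reactance X = X_L − X_C = -189 Ω
Z = 360 − j189 Ω
|Z| = √(360² + 189²) = 407 Ω
I = V/|Z| = 295 mA
V_R = I·|Z_R| = 0.295 × 360 = 106 V

106 V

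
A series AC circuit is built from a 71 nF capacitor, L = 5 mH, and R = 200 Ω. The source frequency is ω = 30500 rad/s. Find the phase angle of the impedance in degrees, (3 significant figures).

-57.1°

X_L = ωL = 152 Ω
X_C = 1/(ωC) = 462 Ω
Net reactance X = X_L − X_C = -309 Ω
Z = 200 − j309 Ω
|Z| = √(200² + 309²) = 368 Ω
∠Z = arctan(-309/200) = -57.1°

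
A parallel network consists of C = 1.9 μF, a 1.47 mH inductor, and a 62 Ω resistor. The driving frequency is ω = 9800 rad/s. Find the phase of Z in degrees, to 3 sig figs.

X_L = ωL = 14.4 Ω
X_C = 1/(ωC) = 53.7 Ω
Parallel: admittances add. Y = 1/R + 1/(jωL) + jωC
Y = (0.0161 − j0.0508) S
|Y| = 0.0533 S → |Z| = 1/|Y| = 18.8 Ω, ∠Z = −∠Y = 72.4°

72.4°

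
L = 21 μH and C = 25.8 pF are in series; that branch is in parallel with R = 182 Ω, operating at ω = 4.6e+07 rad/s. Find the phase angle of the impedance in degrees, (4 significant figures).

55.86°

X_L = ωL = 966.0 Ω
X_C = 1/(ωC) = 842.6 Ω
Branch 1: Z₁ = R = 182.0 Ω
Branch 2 (series LC): Z₂ = j(X_L − X_C) = j123.4 Ω
Parallel: Z = Z₁Z₂/(Z₁+Z₂), |Z| = 102.1 Ω, ∠Z = 55.86°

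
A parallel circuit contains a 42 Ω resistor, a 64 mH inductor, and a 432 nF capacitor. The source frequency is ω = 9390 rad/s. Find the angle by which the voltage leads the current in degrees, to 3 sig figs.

-5.74°

X_L = ωL = 601 Ω
X_C = 1/(ωC) = 247 Ω
Parallel: admittances add. Y = 1/R + 1/(jωL) + jωC
Y = (0.0238 + j0.00239) S
|Y| = 0.0239 S → |Z| = 1/|Y| = 41.8 Ω, ∠Z = −∠Y = -5.74°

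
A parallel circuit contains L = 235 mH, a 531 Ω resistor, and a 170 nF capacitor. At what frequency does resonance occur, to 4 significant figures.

796.3 Hz

ω₀ = 1/√(LC) = 1/√(0.235 × 1.7e-07) = 5003 rad/s
f₀ = ω₀/(2π) = 796.3 Hz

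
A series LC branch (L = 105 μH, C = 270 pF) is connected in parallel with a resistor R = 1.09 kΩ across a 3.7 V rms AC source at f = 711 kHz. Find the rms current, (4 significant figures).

10.82 mA

ω = 2πf = 4.467e+06 rad/s
X_L = ωL = 469.1 Ω
X_C = 1/(ωC) = 829.1 Ω
Branch 1: Z₁ = R = 1090 Ω
Branch 2 (series LC): Z₂ = j(X_L − X_C) = −j360.0 Ω
Parallel: Z = Z₁Z₂/(Z₁+Z₂), |Z| = 341.8 Ω, ∠Z = -71.72°
I = V/|Z| = 3.7/341.8 = 10.82 mA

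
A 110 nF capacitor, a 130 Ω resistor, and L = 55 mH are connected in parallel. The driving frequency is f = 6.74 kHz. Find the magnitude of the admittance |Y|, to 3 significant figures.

8.78 mS

ω = 2πf = 42350 rad/s
X_L = ωL = 2330 Ω
X_C = 1/(ωC) = 215 Ω
Parallel: admittances add. Y = 1/R + 1/(jωL) + jωC
Y = (0.00769 + j0.00423) S
|Y| = 0.00878 S → |Z| = 1/|Y| = 114 Ω, ∠Z = −∠Y = -28.8°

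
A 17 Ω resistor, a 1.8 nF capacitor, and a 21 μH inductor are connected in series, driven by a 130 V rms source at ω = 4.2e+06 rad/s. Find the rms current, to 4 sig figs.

2.752 A

X_L = ωL = 88.20 Ω
X_C = 1/(ωC) = 132.3 Ω
Net reactance X = X_L − X_C = -44.08 Ω
Z = 17.00 − j44.08 Ω
|Z| = √(17.00² + 44.08²) = 47.24 Ω
I = V/|Z| = 130/47.24 = 2.752 A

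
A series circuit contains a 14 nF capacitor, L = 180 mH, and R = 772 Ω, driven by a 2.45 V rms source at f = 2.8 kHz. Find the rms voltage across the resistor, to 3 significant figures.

1.60 V

ω = 2πf = 17590 rad/s
X_L = ωL = 3170 Ω
X_C = 1/(ωC) = 4060 Ω
Net reactance X = X_L − X_C = -893 Ω
Z = 772 − j893 Ω
|Z| = √(772² + 893²) = 1180 Ω
I = V/|Z| = 2.08 mA
V_R = I·|Z_R| = 0.00208 × 772 = 1.60 V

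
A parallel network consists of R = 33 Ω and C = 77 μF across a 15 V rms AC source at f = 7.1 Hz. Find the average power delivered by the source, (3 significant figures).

6.82 W

ω = 2πf = 44.61 rad/s
X_C = 1/(ωC) = 291 Ω
Parallel: admittances add. Y = 1/R + jωC
Y = (0.0303 + j0.00344) S
|Y| = 0.0305 S → |Z| = 1/|Y| = 32.8 Ω, ∠Z = −∠Y = -6.47°
I = V/|Z| = 457 mA
P = VI cos φ = 15 × 0.457 × cos(-6.47°) = 6.82 W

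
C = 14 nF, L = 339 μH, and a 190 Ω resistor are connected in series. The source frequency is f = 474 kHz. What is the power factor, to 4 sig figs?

0.1893

ω = 2πf = 2.978e+06 rad/s
X_L = ωL = 1010 Ω
X_C = 1/(ωC) = 23.98 Ω
Net reactance X = X_L − X_C = 985.6 Ω
Z = 190.0 + j985.6 Ω
|Z| = √(190.0² + 985.6²) = 1004 Ω
∠Z = arctan(985.6/190.0) = 79.09°
cos φ = cos(79.09°) = 0.1893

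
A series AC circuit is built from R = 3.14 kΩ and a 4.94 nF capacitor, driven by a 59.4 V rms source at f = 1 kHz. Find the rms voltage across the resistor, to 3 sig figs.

ω = 2πf = 6283 rad/s
X_C = 1/(ωC) = 32200 Ω
Z = 3140 − j32200 Ω
|Z| = √(3140² + 32200²) = 32400 Ω
I = V/|Z| = 1.84 mA
V_R = I·|Z_R| = 0.00184 × 3140 = 5.76 V

5.76 V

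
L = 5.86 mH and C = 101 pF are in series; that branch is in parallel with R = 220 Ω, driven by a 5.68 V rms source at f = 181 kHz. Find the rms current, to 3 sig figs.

ω = 2πf = 1.137e+06 rad/s
X_L = ωL = 6660 Ω
X_C = 1/(ωC) = 8710 Ω
Branch 1: Z₁ = R = 220 Ω
Branch 2 (series LC): Z₂ = j(X_L − X_C) = −j2040 Ω
Parallel: Z = Z₁Z₂/(Z₁+Z₂), |Z| = 219 Ω, ∠Z = -6.15°
I = V/|Z| = 5.68/219 = 26.0 mA

26.0 mA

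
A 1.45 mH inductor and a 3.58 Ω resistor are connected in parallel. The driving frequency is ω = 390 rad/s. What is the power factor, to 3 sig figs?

X_L = ωL = 0.566 Ω
Parallel: admittances add. Y = 1/R + 1/(jωL)
Y = (0.279 − j1.77) S
|Y| = 1.79 S → |Z| = 1/|Y| = 0.559 Ω, ∠Z = −∠Y = 81.0°
cos φ = cos(81.0°) = 0.156

0.156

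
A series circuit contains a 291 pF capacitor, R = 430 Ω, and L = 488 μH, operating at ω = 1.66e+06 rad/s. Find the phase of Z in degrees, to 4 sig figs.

-71.16°

X_L = ωL = 810.1 Ω
X_C = 1/(ωC) = 2070 Ω
Net reactance X = X_L − X_C = -1260 Ω
Z = 430.0 − j1260 Ω
|Z| = √(430.0² + 1260²) = 1331 Ω
∠Z = arctan(-1260/430.0) = -71.16°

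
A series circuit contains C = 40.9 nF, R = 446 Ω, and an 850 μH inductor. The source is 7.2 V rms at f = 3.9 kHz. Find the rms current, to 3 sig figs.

6.70 mA

ω = 2πf = 24500 rad/s
X_L = ωL = 20.8 Ω
X_C = 1/(ωC) = 998 Ω
Net reactance X = X_L − X_C = -977 Ω
Z = 446 − j977 Ω
|Z| = √(446² + 977²) = 1070 Ω
I = V/|Z| = 7.2/1070 = 6.70 mA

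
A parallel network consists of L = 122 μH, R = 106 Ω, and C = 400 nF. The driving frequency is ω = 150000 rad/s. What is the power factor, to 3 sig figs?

X_L = ωL = 18.3 Ω
X_C = 1/(ωC) = 16.7 Ω
Parallel: admittances add. Y = 1/R + 1/(jωL) + jωC
Y = (0.00943 + j0.00536) S
|Y| = 0.0108 S → |Z| = 1/|Y| = 92.2 Ω, ∠Z = −∠Y = -29.6°
cos φ = cos(-29.6°) = 0.870

0.870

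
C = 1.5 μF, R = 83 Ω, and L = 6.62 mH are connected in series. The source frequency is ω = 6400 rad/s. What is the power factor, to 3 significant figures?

0.802

X_L = ωL = 42.4 Ω
X_C = 1/(ωC) = 104 Ω
Net reactance X = X_L − X_C = -61.8 Ω
Z = 83.0 − j61.8 Ω
|Z| = √(83.0² + 61.8²) = 103 Ω
∠Z = arctan(-61.8/83.0) = -36.7°
cos φ = cos(-36.7°) = 0.802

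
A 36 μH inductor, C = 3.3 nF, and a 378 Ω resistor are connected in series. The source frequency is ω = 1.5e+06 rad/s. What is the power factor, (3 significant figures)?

X_L = ωL = 54.0 Ω
X_C = 1/(ωC) = 202 Ω
Net reactance X = X_L − X_C = -148 Ω
Z = 378 − j148 Ω
|Z| = √(378² + 148²) = 406 Ω
∠Z = arctan(-148/378) = -21.4°
cos φ = cos(-21.4°) = 0.931

0.931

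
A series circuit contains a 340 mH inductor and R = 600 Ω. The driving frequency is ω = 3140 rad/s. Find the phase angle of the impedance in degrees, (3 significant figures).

60.7°

X_L = ωL = 1070 Ω
Z = 600 + j1070 Ω
|Z| = √(600² + 1070²) = 1220 Ω
∠Z = arctan(1070/600) = 60.7°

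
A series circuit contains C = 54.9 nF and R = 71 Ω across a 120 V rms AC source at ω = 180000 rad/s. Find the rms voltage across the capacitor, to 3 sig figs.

X_C = 1/(ωC) = 101 Ω
Z = 71.0 − j101 Ω
|Z| = √(71.0² + 101²) = 124 Ω
I = V/|Z| = 971 mA
V_C = I·|Z_C| = 0.971 × 101 = 98.2 V

98.2 V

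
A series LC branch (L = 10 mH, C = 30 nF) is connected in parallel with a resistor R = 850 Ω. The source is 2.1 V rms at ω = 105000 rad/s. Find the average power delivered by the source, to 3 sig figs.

X_L = ωL = 1050 Ω
X_C = 1/(ωC) = 317 Ω
Branch 1: Z₁ = R = 850 Ω
Branch 2 (series LC): Z₂ = j(X_L − X_C) = j733 Ω
Parallel: Z = Z₁Z₂/(Z₁+Z₂), |Z| = 555 Ω, ∠Z = 49.2°
I = V/|Z| = 3.78 mA
P = VI cos φ = 2.1 × 0.00378 × cos(49.2°) = 5.19 mW

5.19 mW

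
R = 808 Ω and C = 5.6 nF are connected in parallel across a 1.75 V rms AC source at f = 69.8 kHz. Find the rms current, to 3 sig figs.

4.81 mA

ω = 2πf = 438600 rad/s
X_C = 1/(ωC) = 407 Ω
Parallel: admittances add. Y = 1/R + jωC
Y = (0.00124 + j0.00246) S
|Y| = 0.00275 S → |Z| = 1/|Y| = 364 Ω, ∠Z = −∠Y = -63.3°
I = V/|Z| = 1.75/364 = 4.81 mA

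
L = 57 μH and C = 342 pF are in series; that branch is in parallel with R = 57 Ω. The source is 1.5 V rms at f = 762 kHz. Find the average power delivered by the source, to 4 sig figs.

ω = 2πf = 4.788e+06 rad/s
X_L = ωL = 272.9 Ω
X_C = 1/(ωC) = 610.7 Ω
Branch 1: Z₁ = R = 57.00 Ω
Branch 2 (series LC): Z₂ = j(X_L − X_C) = −j337.8 Ω
Parallel: Z = Z₁Z₂/(Z₁+Z₂), |Z| = 56.21 Ω, ∠Z = -9.577°
I = V/|Z| = 26.69 mA
P = VI cos φ = 1.5 × 0.02669 × cos(-9.577°) = 39.47 mW

39.47 mW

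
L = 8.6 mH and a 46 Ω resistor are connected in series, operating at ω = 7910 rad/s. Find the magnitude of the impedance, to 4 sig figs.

X_L = ωL = 68.03 Ω
Z = 46.00 + j68.03 Ω
|Z| = √(46.00² + 68.03²) = 82.12 Ω

82.12 Ω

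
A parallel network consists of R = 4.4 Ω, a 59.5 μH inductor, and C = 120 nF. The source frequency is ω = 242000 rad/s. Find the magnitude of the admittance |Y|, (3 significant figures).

231 mS

X_L = ωL = 14.4 Ω
X_C = 1/(ωC) = 34.4 Ω
Parallel: admittances add. Y = 1/R + 1/(jωL) + jωC
Y = (0.227 − j0.0404) S
|Y| = 0.231 S → |Z| = 1/|Y| = 4.33 Ω, ∠Z = −∠Y = 10.1°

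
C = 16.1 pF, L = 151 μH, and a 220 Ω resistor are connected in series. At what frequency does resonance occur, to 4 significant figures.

ω₀ = 1/√(LC) = 1/√(0.000151 × 1.61e-11) = 2.028e+07 rad/s
f₀ = ω₀/(2π) = 3.228 MHz

3.228 MHz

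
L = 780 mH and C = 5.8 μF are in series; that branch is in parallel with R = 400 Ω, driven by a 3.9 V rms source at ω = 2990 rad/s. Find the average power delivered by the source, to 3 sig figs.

38.0 mW

X_L = ωL = 2330 Ω
X_C = 1/(ωC) = 57.7 Ω
Branch 1: Z₁ = R = 400 Ω
Branch 2 (series LC): Z₂ = j(X_L − X_C) = j2270 Ω
Parallel: Z = Z₁Z₂/(Z₁+Z₂), |Z| = 394 Ω, ∠Z = 9.97°
I = V/|Z| = 9.90 mA
P = VI cos φ = 3.9 × 0.00990 × cos(9.97°) = 38.0 mW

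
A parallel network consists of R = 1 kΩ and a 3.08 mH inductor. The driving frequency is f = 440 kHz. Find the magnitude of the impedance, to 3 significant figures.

ω = 2πf = 2.765e+06 rad/s
X_L = ωL = 8510 Ω
Parallel: admittances add. Y = 1/R + 1/(jωL)
Y = (0.00100 − j0.000117) S
|Y| = 0.00101 S → |Z| = 1/|Y| = 993 Ω, ∠Z = −∠Y = 6.70°

993 Ω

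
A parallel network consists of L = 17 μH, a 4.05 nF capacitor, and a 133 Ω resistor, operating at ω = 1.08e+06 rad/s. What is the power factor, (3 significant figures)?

X_L = ωL = 18.4 Ω
X_C = 1/(ωC) = 229 Ω
Parallel: admittances add. Y = 1/R + 1/(jωL) + jωC
Y = (0.00752 − j0.0501) S
|Y| = 0.0507 S → |Z| = 1/|Y| = 19.7 Ω, ∠Z = −∠Y = 81.5°
cos φ = cos(81.5°) = 0.148

0.148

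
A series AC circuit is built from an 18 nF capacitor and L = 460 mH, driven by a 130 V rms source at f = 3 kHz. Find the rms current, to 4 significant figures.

22.71 mA

ω = 2πf = 18850 rad/s
X_L = ωL = 8671 Ω
X_C = 1/(ωC) = 2947 Ω
Net reactance X = X_L − X_C = 5723 Ω
Z = j5723 Ω
|Z| = √(0² + 5723²) = 5723 Ω
I = V/|Z| = 130/5723 = 22.71 mA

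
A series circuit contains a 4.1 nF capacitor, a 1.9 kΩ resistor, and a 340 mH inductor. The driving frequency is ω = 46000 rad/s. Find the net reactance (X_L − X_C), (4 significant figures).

10340 Ω

X_L = ωL = 15640 Ω
X_C = 1/(ωC) = 5302 Ω
X = 15640 − 5302 = 10340 Ω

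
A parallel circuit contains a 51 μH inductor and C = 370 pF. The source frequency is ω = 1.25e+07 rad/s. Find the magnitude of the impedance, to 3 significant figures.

X_L = ωL = 638 Ω
X_C = 1/(ωC) = 216 Ω
Parallel: admittances add. Y = 1/(jωL) + jωC
Y = (0 + j0.00306) S
|Y| = 0.00306 S → |Z| = 1/|Y| = 327 Ω, ∠Z = −∠Y = -90.0°

327 Ω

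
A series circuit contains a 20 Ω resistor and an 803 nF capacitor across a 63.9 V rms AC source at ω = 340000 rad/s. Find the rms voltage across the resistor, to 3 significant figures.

62.9 V

X_C = 1/(ωC) = 3.66 Ω
Z = 20.0 − j3.66 Ω
|Z| = √(20.0² + 3.66²) = 20.3 Ω
I = V/|Z| = 3.14 A
V_R = I·|Z_R| = 3.14 × 20.0 = 62.9 V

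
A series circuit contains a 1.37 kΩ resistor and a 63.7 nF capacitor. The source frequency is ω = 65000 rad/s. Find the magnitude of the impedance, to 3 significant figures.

X_C = 1/(ωC) = 242 Ω
Z = 1370 − j242 Ω
|Z| = √(1370² + 242²) = 1390 Ω

1390 Ω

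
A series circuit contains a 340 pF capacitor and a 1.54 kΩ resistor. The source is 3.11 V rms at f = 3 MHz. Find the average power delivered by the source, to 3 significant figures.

ω = 2πf = 1.885e+07 rad/s
X_C = 1/(ωC) = 156 Ω
Z = 1540 − j156 Ω
|Z| = √(1540² + 156²) = 1550 Ω
∠Z = arctan(-156/1540) = -5.79°
I = V/|Z| = 2.01 mA
P = VI cos φ = 3.11 × 0.00201 × cos(-5.79°) = 6.22 mW

6.22 mW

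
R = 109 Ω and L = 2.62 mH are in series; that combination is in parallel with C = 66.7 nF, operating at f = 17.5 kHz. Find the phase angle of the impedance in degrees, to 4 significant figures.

-75.03°

ω = 2πf = 110000 rad/s
X_L = ωL = 288.1 Ω
X_C = 1/(ωC) = 136.4 Ω
Branch 1 (R+jX_L): Z₁ = 109.0 + j288.1 Ω, |Z₁| = 308.0 Ω
Branch 2 (−jX_C): Z₂ = −j136.4 Ω
Parallel: Z = Z₁Z₂/(Z₁+Z₂), |Z| = 224.8 Ω, ∠Z = -75.03°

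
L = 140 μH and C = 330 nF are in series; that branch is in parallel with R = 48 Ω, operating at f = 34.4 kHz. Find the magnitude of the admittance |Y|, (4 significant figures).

65.01 mS

ω = 2πf = 216100 rad/s
X_L = ωL = 30.26 Ω
X_C = 1/(ωC) = 14.02 Ω
Branch 1: Z₁ = R = 48.00 Ω
Branch 2 (series LC): Z₂ = j(X_L − X_C) = j16.24 Ω
Parallel: Z = Z₁Z₂/(Z₁+Z₂), |Z| = 15.38 Ω, ∠Z = 71.31°
|Y| = 1/|Z| = 65.01 mS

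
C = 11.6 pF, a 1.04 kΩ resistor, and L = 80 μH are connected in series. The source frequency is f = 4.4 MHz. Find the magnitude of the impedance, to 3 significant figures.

ω = 2πf = 2.765e+07 rad/s
X_L = ωL = 2210 Ω
X_C = 1/(ωC) = 3120 Ω
Net reactance X = X_L − X_C = -907 Ω
Z = 1040 − j907 Ω
|Z| = √(1040² + 907²) = 1380 Ω

1380 Ω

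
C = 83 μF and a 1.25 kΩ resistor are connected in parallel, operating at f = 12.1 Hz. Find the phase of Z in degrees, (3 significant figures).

ω = 2πf = 76.03 rad/s
X_C = 1/(ωC) = 158 Ω
Parallel: admittances add. Y = 1/R + jωC
Y = (0.000800 + j0.00631) S
|Y| = 0.00636 S → |Z| = 1/|Y| = 157 Ω, ∠Z = −∠Y = -82.8°

-82.8°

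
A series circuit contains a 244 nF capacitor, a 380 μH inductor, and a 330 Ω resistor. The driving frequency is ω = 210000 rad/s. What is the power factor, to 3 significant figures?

0.984

X_L = ωL = 79.8 Ω
X_C = 1/(ωC) = 19.5 Ω
Net reactance X = X_L − X_C = 60.3 Ω
Z = 330 + j60.3 Ω
|Z| = √(330² + 60.3²) = 335 Ω
∠Z = arctan(60.3/330) = 10.4°
cos φ = cos(10.4°) = 0.984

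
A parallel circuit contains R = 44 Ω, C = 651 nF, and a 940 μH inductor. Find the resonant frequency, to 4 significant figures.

6.434 kHz

ω₀ = 1/√(LC) = 1/√(0.00094 × 6.51e-07) = 40420 rad/s
f₀ = ω₀/(2π) = 6.434 kHz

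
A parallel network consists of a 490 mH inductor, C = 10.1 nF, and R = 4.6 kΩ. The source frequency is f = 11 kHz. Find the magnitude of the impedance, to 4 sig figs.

1422 Ω

ω = 2πf = 69120 rad/s
X_L = ωL = 33870 Ω
X_C = 1/(ωC) = 1433 Ω
Parallel: admittances add. Y = 1/R + 1/(jωL) + jωC
Y = (0.0002174 + j0.0006685) S
|Y| = 0.0007030 S → |Z| = 1/|Y| = 1422 Ω, ∠Z = −∠Y = -71.99°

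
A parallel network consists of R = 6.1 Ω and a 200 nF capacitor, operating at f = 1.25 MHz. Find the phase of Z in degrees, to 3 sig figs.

-84.0°

ω = 2πf = 7.854e+06 rad/s
X_C = 1/(ωC) = 0.637 Ω
Parallel: admittances add. Y = 1/R + jωC
Y = (0.164 + j1.57) S
|Y| = 1.58 S → |Z| = 1/|Y| = 0.633 Ω, ∠Z = −∠Y = -84.0°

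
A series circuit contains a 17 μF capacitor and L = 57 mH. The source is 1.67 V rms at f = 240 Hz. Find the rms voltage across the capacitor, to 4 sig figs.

1.388 V

ω = 2πf = 1508 rad/s
X_L = ωL = 85.95 Ω
X_C = 1/(ωC) = 39.01 Ω
Net reactance X = X_L − X_C = 46.95 Ω
Z = j46.95 Ω
|Z| = √(0² + 46.95²) = 46.95 Ω
I = V/|Z| = 35.57 mA
V_C = I·|Z_C| = 0.03557 × 39.01 = 1.388 V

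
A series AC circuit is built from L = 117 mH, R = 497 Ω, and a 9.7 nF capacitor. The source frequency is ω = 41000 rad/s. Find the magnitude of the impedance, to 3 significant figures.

X_L = ωL = 4800 Ω
X_C = 1/(ωC) = 2510 Ω
Net reactance X = X_L − X_C = 2280 Ω
Z = 497 + j2280 Ω
|Z| = √(497² + 2280²) = 2340 Ω

2340 Ω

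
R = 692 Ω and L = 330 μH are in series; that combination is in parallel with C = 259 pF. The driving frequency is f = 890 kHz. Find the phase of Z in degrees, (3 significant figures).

ω = 2πf = 5.592e+06 rad/s
X_L = ωL = 1850 Ω
X_C = 1/(ωC) = 690 Ω
Branch 1 (R+jX_L): Z₁ = 692 + j1850 Ω, |Z₁| = 1970 Ω
Branch 2 (−jX_C): Z₂ = −j690 Ω
Parallel: Z = Z₁Z₂/(Z₁+Z₂), |Z| = 1010 Ω, ∠Z = -79.6°

-79.6°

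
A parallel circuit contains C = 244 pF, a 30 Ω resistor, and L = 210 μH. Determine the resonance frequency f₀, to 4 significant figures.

703.1 kHz

ω₀ = 1/√(LC) = 1/√(0.00021 × 2.44e-10) = 4.418e+06 rad/s
f₀ = ω₀/(2π) = 703.1 kHz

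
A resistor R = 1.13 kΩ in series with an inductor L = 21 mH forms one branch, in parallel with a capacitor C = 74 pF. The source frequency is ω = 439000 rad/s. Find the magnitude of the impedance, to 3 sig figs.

13200 Ω

X_L = ωL = 9220 Ω
X_C = 1/(ωC) = 30800 Ω
Branch 1 (R+jX_L): Z₁ = 1130 + j9220 Ω, |Z₁| = 9290 Ω
Branch 2 (−jX_C): Z₂ = −j30800 Ω
Parallel: Z = Z₁Z₂/(Z₁+Z₂), |Z| = 13200 Ω, ∠Z = 80.0°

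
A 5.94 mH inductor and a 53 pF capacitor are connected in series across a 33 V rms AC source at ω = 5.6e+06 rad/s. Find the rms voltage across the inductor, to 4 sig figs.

36.72 V

X_L = ωL = 33260 Ω
X_C = 1/(ωC) = 3369 Ω
Net reactance X = X_L − X_C = 29890 Ω
Z = j29890 Ω
|Z| = √(0² + 29890²) = 29890 Ω
I = V/|Z| = 1.104 mA
V_L = I·|Z_L| = 0.001104 × 33260 = 36.72 V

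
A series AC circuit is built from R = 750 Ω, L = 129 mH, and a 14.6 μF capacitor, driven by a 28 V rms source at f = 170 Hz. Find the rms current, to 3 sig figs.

37.2 mA

ω = 2πf = 1068 rad/s
X_L = ωL = 138 Ω
X_C = 1/(ωC) = 64.1 Ω
Net reactance X = X_L − X_C = 73.7 Ω
Z = 750 + j73.7 Ω
|Z| = √(750² + 73.7²) = 754 Ω
I = V/|Z| = 28/754 = 37.2 mA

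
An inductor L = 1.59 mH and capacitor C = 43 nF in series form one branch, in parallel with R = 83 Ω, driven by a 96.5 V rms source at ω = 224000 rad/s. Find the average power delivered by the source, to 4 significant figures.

112.2 W

X_L = ωL = 356.2 Ω
X_C = 1/(ωC) = 103.8 Ω
Branch 1: Z₁ = R = 83.00 Ω
Branch 2 (series LC): Z₂ = j(X_L − X_C) = j252.3 Ω
Parallel: Z = Z₁Z₂/(Z₁+Z₂), |Z| = 78.84 Ω, ∠Z = 18.21°
I = V/|Z| = 1.224 A
P = VI cos φ = 96.5 × 1.224 × cos(18.21°) = 112.2 W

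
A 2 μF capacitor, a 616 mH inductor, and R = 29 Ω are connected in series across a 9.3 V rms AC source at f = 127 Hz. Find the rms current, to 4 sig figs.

67.33 mA

ω = 2πf = 798.0 rad/s
X_L = ωL = 491.5 Ω
X_C = 1/(ωC) = 626.6 Ω
Net reactance X = X_L − X_C = -135.0 Ω
Z = 29.00 − j135.0 Ω
|Z| = √(29.00² + 135.0²) = 138.1 Ω
I = V/|Z| = 9.3/138.1 = 67.33 mA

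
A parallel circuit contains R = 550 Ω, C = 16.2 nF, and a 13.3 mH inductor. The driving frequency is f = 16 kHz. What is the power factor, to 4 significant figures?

ω = 2πf = 100500 rad/s
X_L = ωL = 1337 Ω
X_C = 1/(ωC) = 614.0 Ω
Parallel: admittances add. Y = 1/R + 1/(jωL) + jωC
Y = (0.001818 + j0.0008807) S
|Y| = 0.002020 S → |Z| = 1/|Y| = 495.0 Ω, ∠Z = −∠Y = -25.84°
cos φ = cos(-25.84°) = 0.9000

0.9000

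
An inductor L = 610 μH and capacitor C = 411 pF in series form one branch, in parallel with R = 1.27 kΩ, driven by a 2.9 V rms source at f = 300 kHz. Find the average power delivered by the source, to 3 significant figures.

6.62 mW

ω = 2πf = 1.885e+06 rad/s
X_L = ωL = 1150 Ω
X_C = 1/(ωC) = 1290 Ω
Branch 1: Z₁ = R = 1270 Ω
Branch 2 (series LC): Z₂ = j(X_L − X_C) = −j141 Ω
Parallel: Z = Z₁Z₂/(Z₁+Z₂), |Z| = 140 Ω, ∠Z = -83.7°
I = V/|Z| = 20.7 mA
P = VI cos φ = 2.9 × 0.0207 × cos(-83.7°) = 6.62 mW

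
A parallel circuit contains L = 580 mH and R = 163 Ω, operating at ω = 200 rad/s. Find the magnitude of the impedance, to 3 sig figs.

X_L = ωL = 116 Ω
Parallel: admittances add. Y = 1/R + 1/(jωL)
Y = (0.00613 − j0.00862) S
|Y| = 0.0106 S → |Z| = 1/|Y| = 94.5 Ω, ∠Z = −∠Y = 54.6°

94.5 Ω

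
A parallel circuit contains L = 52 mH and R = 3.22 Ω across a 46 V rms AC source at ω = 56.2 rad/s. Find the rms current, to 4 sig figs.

21.26 A

X_L = ωL = 2.922 Ω
Parallel: admittances add. Y = 1/R + 1/(jωL)
Y = (0.3106 − j0.3422) S
|Y| = 0.4621 S → |Z| = 1/|Y| = 2.164 Ω, ∠Z = −∠Y = 47.77°
I = V/|Z| = 46/2.164 = 21.26 A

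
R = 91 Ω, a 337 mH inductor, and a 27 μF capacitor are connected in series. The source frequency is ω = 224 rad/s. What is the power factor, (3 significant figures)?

0.712

X_L = ωL = 75.5 Ω
X_C = 1/(ωC) = 165 Ω
Net reactance X = X_L − X_C = -89.9 Ω
Z = 91.0 − j89.9 Ω
|Z| = √(91.0² + 89.9²) = 128 Ω
∠Z = arctan(-89.9/91.0) = -44.6°
cos φ = cos(-44.6°) = 0.712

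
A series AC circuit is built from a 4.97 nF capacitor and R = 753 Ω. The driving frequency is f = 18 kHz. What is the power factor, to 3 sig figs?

ω = 2πf = 113100 rad/s
X_C = 1/(ωC) = 1780 Ω
Z = 753 − j1780 Ω
|Z| = √(753² + 1780²) = 1930 Ω
∠Z = arctan(-1780/753) = -67.1°
cos φ = cos(-67.1°) = 0.390

0.390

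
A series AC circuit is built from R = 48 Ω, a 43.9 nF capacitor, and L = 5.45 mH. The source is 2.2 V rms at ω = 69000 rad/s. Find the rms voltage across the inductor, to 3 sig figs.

12.5 V

X_L = ωL = 376 Ω
X_C = 1/(ωC) = 330 Ω
Net reactance X = X_L − X_C = 45.9 Ω
Z = 48.0 + j45.9 Ω
|Z| = √(48.0² + 45.9²) = 66.4 Ω
I = V/|Z| = 33.1 mA
V_L = I·|Z_L| = 0.0331 × 376 = 12.5 V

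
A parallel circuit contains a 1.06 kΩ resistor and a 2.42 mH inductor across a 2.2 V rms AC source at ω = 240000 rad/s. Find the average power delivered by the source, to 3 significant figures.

4.57 mW

X_L = ωL = 581 Ω
Parallel: admittances add. Y = 1/R + 1/(jωL)
Y = (0.000943 − j0.00172) S
|Y| = 0.00196 S → |Z| = 1/|Y| = 509 Ω, ∠Z = −∠Y = 61.3°
I = V/|Z| = 4.32 mA
P = VI cos φ = 2.2 × 0.00432 × cos(61.3°) = 4.57 mW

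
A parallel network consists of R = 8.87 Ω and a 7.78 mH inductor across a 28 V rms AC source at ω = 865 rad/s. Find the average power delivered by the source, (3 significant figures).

88.4 W

X_L = ωL = 6.73 Ω
Parallel: admittances add. Y = 1/R + 1/(jωL)
Y = (0.113 − j0.149) S
|Y| = 0.187 S → |Z| = 1/|Y| = 5.36 Ω, ∠Z = −∠Y = 52.8°
I = V/|Z| = 5.22 A
P = VI cos φ = 28 × 5.22 × cos(52.8°) = 88.4 W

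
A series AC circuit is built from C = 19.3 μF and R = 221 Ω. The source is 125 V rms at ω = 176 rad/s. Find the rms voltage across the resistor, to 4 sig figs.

X_C = 1/(ωC) = 294.4 Ω
Z = 221.0 − j294.4 Ω
|Z| = √(221.0² + 294.4²) = 368.1 Ω
I = V/|Z| = 339.6 mA
V_R = I·|Z_R| = 0.3396 × 221.0 = 75.04 V

75.04 V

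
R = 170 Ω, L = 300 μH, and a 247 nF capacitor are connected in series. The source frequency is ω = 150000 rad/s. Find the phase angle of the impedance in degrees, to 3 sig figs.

X_L = ωL = 45.0 Ω
X_C = 1/(ωC) = 27.0 Ω
Net reactance X = X_L − X_C = 18.0 Ω
Z = 170 + j18.0 Ω
|Z| = √(170² + 18.0²) = 171 Ω
∠Z = arctan(18.0/170) = 6.05°

6.05°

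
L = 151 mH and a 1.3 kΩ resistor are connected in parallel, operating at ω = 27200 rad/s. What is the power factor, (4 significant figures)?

0.9534

X_L = ωL = 4107 Ω
Parallel: admittances add. Y = 1/R + 1/(jωL)
Y = (0.0007692 − j0.0002435) S
|Y| = 0.0008068 S → |Z| = 1/|Y| = 1239 Ω, ∠Z = −∠Y = 17.56°
cos φ = cos(17.56°) = 0.9534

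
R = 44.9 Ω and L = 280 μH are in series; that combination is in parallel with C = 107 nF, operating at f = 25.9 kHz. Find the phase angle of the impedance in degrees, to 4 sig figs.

-29.78°

ω = 2πf = 162700 rad/s
X_L = ωL = 45.57 Ω
X_C = 1/(ωC) = 57.43 Ω
Branch 1 (R+jX_L): Z₁ = 44.90 + j45.57 Ω, |Z₁| = 63.97 Ω
Branch 2 (−jX_C): Z₂ = −j57.43 Ω
Parallel: Z = Z₁Z₂/(Z₁+Z₂), |Z| = 79.11 Ω, ∠Z = -29.78°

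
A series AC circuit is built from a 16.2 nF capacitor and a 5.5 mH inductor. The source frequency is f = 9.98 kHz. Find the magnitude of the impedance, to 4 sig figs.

639.5 Ω

ω = 2πf = 62710 rad/s
X_L = ωL = 344.9 Ω
X_C = 1/(ωC) = 984.4 Ω
Net reactance X = X_L − X_C = -639.5 Ω
Z = − j639.5 Ω
|Z| = √(0² + 639.5²) = 639.5 Ω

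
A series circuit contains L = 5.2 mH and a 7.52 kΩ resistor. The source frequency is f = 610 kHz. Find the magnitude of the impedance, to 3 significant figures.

ω = 2πf = 3.833e+06 rad/s
X_L = ωL = 19900 Ω
Z = 7520 + j19900 Ω
|Z| = √(7520² + 19900²) = 21300 Ω

21300 Ω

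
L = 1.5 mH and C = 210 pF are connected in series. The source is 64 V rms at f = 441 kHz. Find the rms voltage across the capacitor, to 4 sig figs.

ω = 2πf = 2.771e+06 rad/s
X_L = ωL = 4156 Ω
X_C = 1/(ωC) = 1719 Ω
Net reactance X = X_L − X_C = 2438 Ω
Z = j2438 Ω
|Z| = √(0² + 2438²) = 2438 Ω
I = V/|Z| = 26.25 mA
V_C = I·|Z_C| = 0.02625 × 1719 = 45.12 V

45.12 V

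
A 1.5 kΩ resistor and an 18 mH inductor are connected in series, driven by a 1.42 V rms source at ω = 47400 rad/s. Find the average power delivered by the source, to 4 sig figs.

X_L = ωL = 853.2 Ω
Z = 1500 + j853.2 Ω
|Z| = √(1500² + 853.2²) = 1726 Ω
∠Z = arctan(853.2/1500) = 29.63°
I = V/|Z| = 822.9 μA
P = VI cos φ = 1.42 × 0.0008229 × cos(29.63°) = 1.016 mW

1.016 mW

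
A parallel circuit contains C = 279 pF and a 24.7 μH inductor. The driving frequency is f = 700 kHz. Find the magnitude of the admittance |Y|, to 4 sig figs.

ω = 2πf = 4.398e+06 rad/s
X_L = ωL = 108.6 Ω
X_C = 1/(ωC) = 814.9 Ω
Parallel: admittances add. Y = 1/(jωL) + jωC
Y = (0 − j0.007978) S
|Y| = 0.007978 S → |Z| = 1/|Y| = 125.3 Ω, ∠Z = −∠Y = 90.00°

7.978 mS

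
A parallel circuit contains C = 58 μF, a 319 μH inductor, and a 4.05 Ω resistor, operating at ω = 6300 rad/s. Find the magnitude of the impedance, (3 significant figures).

X_L = ωL = 2.01 Ω
X_C = 1/(ωC) = 2.74 Ω
Parallel: admittances add. Y = 1/R + 1/(jωL) + jωC
Y = (0.247 − j0.132) S
|Y| = 0.280 S → |Z| = 1/|Y| = 3.57 Ω, ∠Z = −∠Y = 28.2°

3.57 Ω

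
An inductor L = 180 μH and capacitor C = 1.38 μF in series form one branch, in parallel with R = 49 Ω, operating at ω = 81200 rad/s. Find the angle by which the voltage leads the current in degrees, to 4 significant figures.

83.37°

X_L = ωL = 14.62 Ω
X_C = 1/(ωC) = 8.924 Ω
Branch 1: Z₁ = R = 49.00 Ω
Branch 2 (series LC): Z₂ = j(X_L − X_C) = j5.692 Ω
Parallel: Z = Z₁Z₂/(Z₁+Z₂), |Z| = 5.654 Ω, ∠Z = 83.37°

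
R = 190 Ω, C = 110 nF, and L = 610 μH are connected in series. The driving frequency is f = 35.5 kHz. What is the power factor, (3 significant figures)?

ω = 2πf = 223100 rad/s
X_L = ωL = 136 Ω
X_C = 1/(ωC) = 40.8 Ω
Net reactance X = X_L − X_C = 95.3 Ω
Z = 190 + j95.3 Ω
|Z| = √(190² + 95.3²) = 213 Ω
∠Z = arctan(95.3/190) = 26.6°
cos φ = cos(26.6°) = 0.894

0.894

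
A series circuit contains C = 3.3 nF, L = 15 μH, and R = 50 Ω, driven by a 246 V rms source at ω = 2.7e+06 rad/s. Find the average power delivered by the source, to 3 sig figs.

X_L = ωL = 40.5 Ω
X_C = 1/(ωC) = 112 Ω
Net reactance X = X_L − X_C = -71.7 Ω
Z = 50.0 − j71.7 Ω
|Z| = √(50.0² + 71.7²) = 87.4 Ω
∠Z = arctan(-71.7/50.0) = -55.1°
I = V/|Z| = 2.81 A
P = VI cos φ = 246 × 2.81 × cos(-55.1°) = 396 W

396 W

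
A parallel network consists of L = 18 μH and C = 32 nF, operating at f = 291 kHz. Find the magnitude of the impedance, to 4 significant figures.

35.56 Ω

ω = 2πf = 1.828e+06 rad/s
X_L = ωL = 32.91 Ω
X_C = 1/(ωC) = 17.09 Ω
Parallel: admittances add. Y = 1/(jωL) + jωC
Y = (0 + j0.02812) S
|Y| = 0.02812 S → |Z| = 1/|Y| = 35.56 Ω, ∠Z = −∠Y = -90.00°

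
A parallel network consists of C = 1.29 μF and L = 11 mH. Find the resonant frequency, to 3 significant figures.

ω₀ = 1/√(LC) = 1/√(0.011 × 1.29e-06) = 8395 rad/s
f₀ = ω₀/(2π) = 1.34 kHz

1.34 kHz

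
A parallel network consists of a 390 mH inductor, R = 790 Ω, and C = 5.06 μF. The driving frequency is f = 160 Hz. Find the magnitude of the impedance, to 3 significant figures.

353 Ω

ω = 2πf = 1005 rad/s
X_L = ωL = 392 Ω
X_C = 1/(ωC) = 197 Ω
Parallel: admittances add. Y = 1/R + 1/(jωL) + jωC
Y = (0.00127 + j0.00254) S
|Y| = 0.00283 S → |Z| = 1/|Y| = 353 Ω, ∠Z = −∠Y = -63.5°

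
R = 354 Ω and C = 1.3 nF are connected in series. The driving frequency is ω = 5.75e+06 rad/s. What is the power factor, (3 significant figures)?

X_C = 1/(ωC) = 134 Ω
Z = 354 − j134 Ω
|Z| = √(354² + 134²) = 378 Ω
∠Z = arctan(-134/354) = -20.7°
cos φ = cos(-20.7°) = 0.935

0.935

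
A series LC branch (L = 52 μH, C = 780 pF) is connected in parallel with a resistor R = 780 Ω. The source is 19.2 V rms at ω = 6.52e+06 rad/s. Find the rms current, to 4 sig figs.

X_L = ωL = 339.0 Ω
X_C = 1/(ωC) = 196.6 Ω
Branch 1: Z₁ = R = 780.0 Ω
Branch 2 (series LC): Z₂ = j(X_L − X_C) = j142.4 Ω
Parallel: Z = Z₁Z₂/(Z₁+Z₂), |Z| = 140.1 Ω, ∠Z = 79.65°
I = V/|Z| = 19.2/140.1 = 137.1 mA

137.1 mA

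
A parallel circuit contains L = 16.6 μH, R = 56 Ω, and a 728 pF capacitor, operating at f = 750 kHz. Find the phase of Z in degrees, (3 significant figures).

ω = 2πf = 4.712e+06 rad/s
X_L = ωL = 78.2 Ω
X_C = 1/(ωC) = 291 Ω
Parallel: admittances add. Y = 1/R + 1/(jωL) + jωC
Y = (0.0179 − j0.00935) S
|Y| = 0.0202 S → |Z| = 1/|Y| = 49.6 Ω, ∠Z = −∠Y = 27.6°

27.6°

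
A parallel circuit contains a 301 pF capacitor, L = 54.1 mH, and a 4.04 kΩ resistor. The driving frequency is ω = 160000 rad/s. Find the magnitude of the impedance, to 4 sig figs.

3898 Ω

X_L = ωL = 8656 Ω
X_C = 1/(ωC) = 20760 Ω
Parallel: admittances add. Y = 1/R + 1/(jωL) + jωC
Y = (0.0002475 − j6.737e-05) S
|Y| = 0.0002565 S → |Z| = 1/|Y| = 3898 Ω, ∠Z = −∠Y = 15.22°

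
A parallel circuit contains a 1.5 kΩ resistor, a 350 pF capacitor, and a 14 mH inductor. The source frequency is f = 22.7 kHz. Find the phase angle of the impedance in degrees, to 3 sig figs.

34.1°

ω = 2πf = 142600 rad/s
X_L = ωL = 2000 Ω
X_C = 1/(ωC) = 20000 Ω
Parallel: admittances add. Y = 1/R + 1/(jωL) + jωC
Y = (0.000667 − j0.000451) S
|Y| = 0.000805 S → |Z| = 1/|Y| = 1240 Ω, ∠Z = −∠Y = 34.1°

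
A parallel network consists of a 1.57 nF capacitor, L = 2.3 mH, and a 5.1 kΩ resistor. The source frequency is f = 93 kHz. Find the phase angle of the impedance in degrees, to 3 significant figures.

ω = 2πf = 584300 rad/s
X_L = ωL = 1340 Ω
X_C = 1/(ωC) = 1090 Ω
Parallel: admittances add. Y = 1/R + 1/(jωL) + jωC
Y = (0.000196 + j0.000173) S
|Y| = 0.000262 S → |Z| = 1/|Y| = 3820 Ω, ∠Z = −∠Y = -41.5°

-41.5°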